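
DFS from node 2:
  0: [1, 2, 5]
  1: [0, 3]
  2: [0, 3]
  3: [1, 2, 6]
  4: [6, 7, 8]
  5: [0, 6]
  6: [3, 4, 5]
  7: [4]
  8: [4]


Visit 2, push [3, 0]
Visit 0, push [5, 1]
Visit 1, push [3]
Visit 3, push [6]
Visit 6, push [5, 4]
Visit 4, push [8, 7]
Visit 7, push []
Visit 8, push []
Visit 5, push []

DFS order: [2, 0, 1, 3, 6, 4, 7, 8, 5]


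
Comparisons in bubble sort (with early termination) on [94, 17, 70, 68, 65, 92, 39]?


Algorithm: bubble sort (with early termination)
Input: [94, 17, 70, 68, 65, 92, 39]
Sorted: [17, 39, 65, 68, 70, 92, 94]

21


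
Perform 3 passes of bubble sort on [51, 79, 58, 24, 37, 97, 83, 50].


Initial: [51, 79, 58, 24, 37, 97, 83, 50]
Pass 1: [51, 58, 24, 37, 79, 83, 50, 97] (5 swaps)
Pass 2: [51, 24, 37, 58, 79, 50, 83, 97] (3 swaps)
Pass 3: [24, 37, 51, 58, 50, 79, 83, 97] (3 swaps)

After 3 passes: [24, 37, 51, 58, 50, 79, 83, 97]


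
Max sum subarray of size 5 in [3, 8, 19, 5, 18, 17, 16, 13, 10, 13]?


[0:5]: 53
[1:6]: 67
[2:7]: 75
[3:8]: 69
[4:9]: 74
[5:10]: 69

Max: 75 at [2:7]


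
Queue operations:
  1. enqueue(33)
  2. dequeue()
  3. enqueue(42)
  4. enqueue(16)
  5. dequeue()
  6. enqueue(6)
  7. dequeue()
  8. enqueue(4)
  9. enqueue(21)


enqueue(33) -> [33]
dequeue()->33, []
enqueue(42) -> [42]
enqueue(16) -> [42, 16]
dequeue()->42, [16]
enqueue(6) -> [16, 6]
dequeue()->16, [6]
enqueue(4) -> [6, 4]
enqueue(21) -> [6, 4, 21]

Final queue: [6, 4, 21]


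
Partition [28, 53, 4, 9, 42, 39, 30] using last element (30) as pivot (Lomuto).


Pivot: 30
  28 <= 30: advance i (no swap)
  4 <= 30: swap -> [28, 4, 53, 9, 42, 39, 30]
  9 <= 30: swap -> [28, 4, 9, 53, 42, 39, 30]
Place pivot at 3: [28, 4, 9, 30, 42, 39, 53]

Partitioned: [28, 4, 9, 30, 42, 39, 53]


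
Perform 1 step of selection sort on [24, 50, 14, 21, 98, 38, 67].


Initial: [24, 50, 14, 21, 98, 38, 67]
Step 1: min=14 at 2
  Swap: [14, 50, 24, 21, 98, 38, 67]

After 1 step: [14, 50, 24, 21, 98, 38, 67]


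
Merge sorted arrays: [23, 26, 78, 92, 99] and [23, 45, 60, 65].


Take 23 from A
Take 23 from B
Take 26 from A
Take 45 from B
Take 60 from B
Take 65 from B

Merged: [23, 23, 26, 45, 60, 65, 78, 92, 99]


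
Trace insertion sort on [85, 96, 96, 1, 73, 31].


Initial: [85, 96, 96, 1, 73, 31]
Insert 96: [85, 96, 96, 1, 73, 31]
Insert 96: [85, 96, 96, 1, 73, 31]
Insert 1: [1, 85, 96, 96, 73, 31]
Insert 73: [1, 73, 85, 96, 96, 31]
Insert 31: [1, 31, 73, 85, 96, 96]

Sorted: [1, 31, 73, 85, 96, 96]


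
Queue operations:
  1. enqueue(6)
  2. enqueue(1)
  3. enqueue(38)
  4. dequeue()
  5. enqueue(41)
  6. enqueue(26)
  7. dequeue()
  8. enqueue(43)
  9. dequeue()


enqueue(6) -> [6]
enqueue(1) -> [6, 1]
enqueue(38) -> [6, 1, 38]
dequeue()->6, [1, 38]
enqueue(41) -> [1, 38, 41]
enqueue(26) -> [1, 38, 41, 26]
dequeue()->1, [38, 41, 26]
enqueue(43) -> [38, 41, 26, 43]
dequeue()->38, [41, 26, 43]

Final queue: [41, 26, 43]


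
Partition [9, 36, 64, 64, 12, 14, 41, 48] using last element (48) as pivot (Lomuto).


Pivot: 48
  9 <= 48: advance i (no swap)
  36 <= 48: advance i (no swap)
  12 <= 48: swap -> [9, 36, 12, 64, 64, 14, 41, 48]
  14 <= 48: swap -> [9, 36, 12, 14, 64, 64, 41, 48]
  41 <= 48: swap -> [9, 36, 12, 14, 41, 64, 64, 48]
Place pivot at 5: [9, 36, 12, 14, 41, 48, 64, 64]

Partitioned: [9, 36, 12, 14, 41, 48, 64, 64]


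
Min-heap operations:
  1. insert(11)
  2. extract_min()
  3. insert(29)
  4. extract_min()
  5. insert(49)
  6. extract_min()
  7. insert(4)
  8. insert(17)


insert(11) -> [11]
extract_min()->11, []
insert(29) -> [29]
extract_min()->29, []
insert(49) -> [49]
extract_min()->49, []
insert(4) -> [4]
insert(17) -> [4, 17]

Final heap: [4, 17]


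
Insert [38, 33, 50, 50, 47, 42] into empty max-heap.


Insert 38: [38]
Insert 33: [38, 33]
Insert 50: [50, 33, 38]
Insert 50: [50, 50, 38, 33]
Insert 47: [50, 50, 38, 33, 47]
Insert 42: [50, 50, 42, 33, 47, 38]

Final heap: [50, 50, 42, 33, 47, 38]


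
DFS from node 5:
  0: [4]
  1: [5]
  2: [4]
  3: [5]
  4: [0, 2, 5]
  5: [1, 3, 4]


Visit 5, push [4, 3, 1]
Visit 1, push []
Visit 3, push []
Visit 4, push [2, 0]
Visit 0, push []
Visit 2, push []

DFS order: [5, 1, 3, 4, 0, 2]


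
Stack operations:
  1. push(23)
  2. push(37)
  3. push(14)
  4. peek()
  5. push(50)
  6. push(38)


push(23) -> [23]
push(37) -> [23, 37]
push(14) -> [23, 37, 14]
peek()->14
push(50) -> [23, 37, 14, 50]
push(38) -> [23, 37, 14, 50, 38]

Final stack: [23, 37, 14, 50, 38]


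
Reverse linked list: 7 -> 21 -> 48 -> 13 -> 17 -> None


Step 1: curr=7, set curr.next=prev(None) | reversed so far: 7
Step 2: curr=21, set curr.next=prev(7) | reversed so far: 21 -> 7
Step 3: curr=48, set curr.next=prev(21) | reversed so far: 48 -> 21 -> 7
Step 4: curr=13, set curr.next=prev(48) | reversed so far: 13 -> 48 -> 21 -> 7
Step 5: curr=17, set curr.next=prev(13) | reversed so far: 17 -> 13 -> 48 -> 21 -> 7

17 -> 13 -> 48 -> 21 -> 7 -> None


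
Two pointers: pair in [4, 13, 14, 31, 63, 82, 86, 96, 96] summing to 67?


lo=0(4)+hi=8(96)=100
lo=0(4)+hi=7(96)=100
lo=0(4)+hi=6(86)=90
lo=0(4)+hi=5(82)=86
lo=0(4)+hi=4(63)=67

Yes: 4+63=67


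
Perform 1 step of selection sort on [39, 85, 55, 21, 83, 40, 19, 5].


Initial: [39, 85, 55, 21, 83, 40, 19, 5]
Step 1: min=5 at 7
  Swap: [5, 85, 55, 21, 83, 40, 19, 39]

After 1 step: [5, 85, 55, 21, 83, 40, 19, 39]


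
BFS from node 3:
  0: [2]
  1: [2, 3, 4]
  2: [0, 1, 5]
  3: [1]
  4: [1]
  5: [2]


Visit 3, enqueue [1]
Visit 1, enqueue [2, 4]
Visit 2, enqueue [0, 5]
Visit 4, enqueue []
Visit 0, enqueue []
Visit 5, enqueue []

BFS order: [3, 1, 2, 4, 0, 5]


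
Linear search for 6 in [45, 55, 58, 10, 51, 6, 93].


i=0: 45!=6
i=1: 55!=6
i=2: 58!=6
i=3: 10!=6
i=4: 51!=6
i=5: 6==6 found!

Found at 5, 6 comps


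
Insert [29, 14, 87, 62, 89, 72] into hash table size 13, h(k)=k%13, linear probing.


Insert 29: h=3 -> slot 3
Insert 14: h=1 -> slot 1
Insert 87: h=9 -> slot 9
Insert 62: h=10 -> slot 10
Insert 89: h=11 -> slot 11
Insert 72: h=7 -> slot 7

Table: [None, 14, None, 29, None, None, None, 72, None, 87, 62, 89, None]


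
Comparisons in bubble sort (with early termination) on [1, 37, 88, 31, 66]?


Algorithm: bubble sort (with early termination)
Input: [1, 37, 88, 31, 66]
Sorted: [1, 31, 37, 66, 88]

9


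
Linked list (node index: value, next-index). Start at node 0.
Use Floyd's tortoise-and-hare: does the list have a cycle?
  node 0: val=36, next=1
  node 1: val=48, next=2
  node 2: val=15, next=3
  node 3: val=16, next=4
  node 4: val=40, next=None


Floyd's tortoise (slow, +1) and hare (fast, +2):
  init: slow=0, fast=0
  step 1: slow=1, fast=2
  step 2: slow=2, fast=4
  step 3: fast -> None, no cycle

Cycle: no


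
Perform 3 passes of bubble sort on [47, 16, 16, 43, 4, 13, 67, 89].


Initial: [47, 16, 16, 43, 4, 13, 67, 89]
Pass 1: [16, 16, 43, 4, 13, 47, 67, 89] (5 swaps)
Pass 2: [16, 16, 4, 13, 43, 47, 67, 89] (2 swaps)
Pass 3: [16, 4, 13, 16, 43, 47, 67, 89] (2 swaps)

After 3 passes: [16, 4, 13, 16, 43, 47, 67, 89]


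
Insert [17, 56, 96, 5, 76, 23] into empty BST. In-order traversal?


Insert 17: root
Insert 56: R from 17
Insert 96: R from 17 -> R from 56
Insert 5: L from 17
Insert 76: R from 17 -> R from 56 -> L from 96
Insert 23: R from 17 -> L from 56

In-order: [5, 17, 23, 56, 76, 96]


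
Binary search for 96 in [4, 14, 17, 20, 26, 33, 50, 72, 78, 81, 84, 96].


Step 1: lo=0, hi=11, mid=5, val=33
Step 2: lo=6, hi=11, mid=8, val=78
Step 3: lo=9, hi=11, mid=10, val=84
Step 4: lo=11, hi=11, mid=11, val=96

Found at index 11


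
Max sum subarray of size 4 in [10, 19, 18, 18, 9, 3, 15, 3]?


[0:4]: 65
[1:5]: 64
[2:6]: 48
[3:7]: 45
[4:8]: 30

Max: 65 at [0:4]


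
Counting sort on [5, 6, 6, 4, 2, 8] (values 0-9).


Input: [5, 6, 6, 4, 2, 8]
Counts: [0, 0, 1, 0, 1, 1, 2, 0, 1, 0]

Sorted: [2, 4, 5, 6, 6, 8]


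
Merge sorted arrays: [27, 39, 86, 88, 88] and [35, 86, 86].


Take 27 from A
Take 35 from B
Take 39 from A
Take 86 from A
Take 86 from B
Take 86 from B

Merged: [27, 35, 39, 86, 86, 86, 88, 88]


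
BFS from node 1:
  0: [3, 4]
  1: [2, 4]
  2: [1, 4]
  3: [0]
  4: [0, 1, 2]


Visit 1, enqueue [2, 4]
Visit 2, enqueue []
Visit 4, enqueue [0]
Visit 0, enqueue [3]
Visit 3, enqueue []

BFS order: [1, 2, 4, 0, 3]


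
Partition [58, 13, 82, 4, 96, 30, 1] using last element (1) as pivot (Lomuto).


Pivot: 1
Place pivot at 0: [1, 13, 82, 4, 96, 30, 58]

Partitioned: [1, 13, 82, 4, 96, 30, 58]


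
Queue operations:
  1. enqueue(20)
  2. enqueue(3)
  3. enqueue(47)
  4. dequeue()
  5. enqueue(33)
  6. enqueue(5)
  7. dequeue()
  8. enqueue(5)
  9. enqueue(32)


enqueue(20) -> [20]
enqueue(3) -> [20, 3]
enqueue(47) -> [20, 3, 47]
dequeue()->20, [3, 47]
enqueue(33) -> [3, 47, 33]
enqueue(5) -> [3, 47, 33, 5]
dequeue()->3, [47, 33, 5]
enqueue(5) -> [47, 33, 5, 5]
enqueue(32) -> [47, 33, 5, 5, 32]

Final queue: [47, 33, 5, 5, 32]


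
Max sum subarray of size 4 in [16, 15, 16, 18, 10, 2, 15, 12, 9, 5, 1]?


[0:4]: 65
[1:5]: 59
[2:6]: 46
[3:7]: 45
[4:8]: 39
[5:9]: 38
[6:10]: 41
[7:11]: 27

Max: 65 at [0:4]


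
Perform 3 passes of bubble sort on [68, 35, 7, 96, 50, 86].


Initial: [68, 35, 7, 96, 50, 86]
Pass 1: [35, 7, 68, 50, 86, 96] (4 swaps)
Pass 2: [7, 35, 50, 68, 86, 96] (2 swaps)
Pass 3: [7, 35, 50, 68, 86, 96] (0 swaps)

After 3 passes: [7, 35, 50, 68, 86, 96]


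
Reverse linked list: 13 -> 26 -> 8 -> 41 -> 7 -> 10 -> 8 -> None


Step 1: curr=13, set curr.next=prev(None) | reversed so far: 13
Step 2: curr=26, set curr.next=prev(13) | reversed so far: 26 -> 13
Step 3: curr=8, set curr.next=prev(26) | reversed so far: 8 -> 26 -> 13
Step 4: curr=41, set curr.next=prev(8) | reversed so far: 41 -> 8 -> 26 -> 13
Step 5: curr=7, set curr.next=prev(41) | reversed so far: 7 -> 41 -> 8 -> 26 -> 13
Step 6: curr=10, set curr.next=prev(7) | reversed so far: 10 -> 7 -> 41 -> 8 -> 26 -> 13
Step 7: curr=8, set curr.next=prev(10) | reversed so far: 8 -> 10 -> 7 -> 41 -> 8 -> 26 -> 13

8 -> 10 -> 7 -> 41 -> 8 -> 26 -> 13 -> None


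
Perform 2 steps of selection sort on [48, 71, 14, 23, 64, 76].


Initial: [48, 71, 14, 23, 64, 76]
Step 1: min=14 at 2
  Swap: [14, 71, 48, 23, 64, 76]
Step 2: min=23 at 3
  Swap: [14, 23, 48, 71, 64, 76]

After 2 steps: [14, 23, 48, 71, 64, 76]


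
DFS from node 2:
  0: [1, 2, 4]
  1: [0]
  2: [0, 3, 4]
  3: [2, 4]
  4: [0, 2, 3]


Visit 2, push [4, 3, 0]
Visit 0, push [4, 1]
Visit 1, push []
Visit 4, push [3]
Visit 3, push []

DFS order: [2, 0, 1, 4, 3]


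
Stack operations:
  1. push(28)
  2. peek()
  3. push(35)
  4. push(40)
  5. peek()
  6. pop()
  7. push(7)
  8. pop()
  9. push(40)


push(28) -> [28]
peek()->28
push(35) -> [28, 35]
push(40) -> [28, 35, 40]
peek()->40
pop()->40, [28, 35]
push(7) -> [28, 35, 7]
pop()->7, [28, 35]
push(40) -> [28, 35, 40]

Final stack: [28, 35, 40]


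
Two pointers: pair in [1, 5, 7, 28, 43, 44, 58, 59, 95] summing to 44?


lo=0(1)+hi=8(95)=96
lo=0(1)+hi=7(59)=60
lo=0(1)+hi=6(58)=59
lo=0(1)+hi=5(44)=45
lo=0(1)+hi=4(43)=44

Yes: 1+43=44


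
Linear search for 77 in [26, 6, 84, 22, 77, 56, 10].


i=0: 26!=77
i=1: 6!=77
i=2: 84!=77
i=3: 22!=77
i=4: 77==77 found!

Found at 4, 5 comps


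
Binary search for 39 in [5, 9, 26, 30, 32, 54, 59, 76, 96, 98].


Step 1: lo=0, hi=9, mid=4, val=32
Step 2: lo=5, hi=9, mid=7, val=76
Step 3: lo=5, hi=6, mid=5, val=54

Not found


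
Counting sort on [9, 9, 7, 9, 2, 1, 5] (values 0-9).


Input: [9, 9, 7, 9, 2, 1, 5]
Counts: [0, 1, 1, 0, 0, 1, 0, 1, 0, 3]

Sorted: [1, 2, 5, 7, 9, 9, 9]


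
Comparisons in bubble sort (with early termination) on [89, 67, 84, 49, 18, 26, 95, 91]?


Algorithm: bubble sort (with early termination)
Input: [89, 67, 84, 49, 18, 26, 95, 91]
Sorted: [18, 26, 49, 67, 84, 89, 91, 95]

25


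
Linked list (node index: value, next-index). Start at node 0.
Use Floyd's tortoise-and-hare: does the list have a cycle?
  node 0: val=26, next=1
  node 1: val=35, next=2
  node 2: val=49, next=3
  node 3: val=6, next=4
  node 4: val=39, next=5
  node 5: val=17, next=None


Floyd's tortoise (slow, +1) and hare (fast, +2):
  init: slow=0, fast=0
  step 1: slow=1, fast=2
  step 2: slow=2, fast=4
  step 3: fast 4->5->None, no cycle

Cycle: no


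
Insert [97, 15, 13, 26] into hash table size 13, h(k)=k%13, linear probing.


Insert 97: h=6 -> slot 6
Insert 15: h=2 -> slot 2
Insert 13: h=0 -> slot 0
Insert 26: h=0, 1 probes -> slot 1

Table: [13, 26, 15, None, None, None, 97, None, None, None, None, None, None]


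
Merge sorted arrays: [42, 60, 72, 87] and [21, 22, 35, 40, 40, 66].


Take 21 from B
Take 22 from B
Take 35 from B
Take 40 from B
Take 40 from B
Take 42 from A
Take 60 from A
Take 66 from B

Merged: [21, 22, 35, 40, 40, 42, 60, 66, 72, 87]


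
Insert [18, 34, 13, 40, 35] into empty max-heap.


Insert 18: [18]
Insert 34: [34, 18]
Insert 13: [34, 18, 13]
Insert 40: [40, 34, 13, 18]
Insert 35: [40, 35, 13, 18, 34]

Final heap: [40, 35, 13, 18, 34]


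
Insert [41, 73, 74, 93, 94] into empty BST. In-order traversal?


Insert 41: root
Insert 73: R from 41
Insert 74: R from 41 -> R from 73
Insert 93: R from 41 -> R from 73 -> R from 74
Insert 94: R from 41 -> R from 73 -> R from 74 -> R from 93

In-order: [41, 73, 74, 93, 94]


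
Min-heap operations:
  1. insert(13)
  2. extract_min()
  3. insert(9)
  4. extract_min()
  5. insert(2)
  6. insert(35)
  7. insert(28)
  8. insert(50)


insert(13) -> [13]
extract_min()->13, []
insert(9) -> [9]
extract_min()->9, []
insert(2) -> [2]
insert(35) -> [2, 35]
insert(28) -> [2, 35, 28]
insert(50) -> [2, 35, 28, 50]

Final heap: [2, 35, 28, 50]


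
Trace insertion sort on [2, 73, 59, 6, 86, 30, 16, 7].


Initial: [2, 73, 59, 6, 86, 30, 16, 7]
Insert 73: [2, 73, 59, 6, 86, 30, 16, 7]
Insert 59: [2, 59, 73, 6, 86, 30, 16, 7]
Insert 6: [2, 6, 59, 73, 86, 30, 16, 7]
Insert 86: [2, 6, 59, 73, 86, 30, 16, 7]
Insert 30: [2, 6, 30, 59, 73, 86, 16, 7]
Insert 16: [2, 6, 16, 30, 59, 73, 86, 7]
Insert 7: [2, 6, 7, 16, 30, 59, 73, 86]

Sorted: [2, 6, 7, 16, 30, 59, 73, 86]


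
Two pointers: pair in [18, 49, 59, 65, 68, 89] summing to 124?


lo=0(18)+hi=5(89)=107
lo=1(49)+hi=5(89)=138
lo=1(49)+hi=4(68)=117
lo=2(59)+hi=4(68)=127
lo=2(59)+hi=3(65)=124

Yes: 59+65=124


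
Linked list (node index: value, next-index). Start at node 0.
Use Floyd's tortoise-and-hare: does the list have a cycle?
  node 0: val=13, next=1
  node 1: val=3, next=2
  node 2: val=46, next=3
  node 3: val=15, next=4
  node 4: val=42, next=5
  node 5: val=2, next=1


Floyd's tortoise (slow, +1) and hare (fast, +2):
  init: slow=0, fast=0
  step 1: slow=1, fast=2
  step 2: slow=2, fast=4
  step 3: slow=3, fast=1
  step 4: slow=4, fast=3
  step 5: slow=5, fast=5
  slow == fast at node 5: cycle detected

Cycle: yes


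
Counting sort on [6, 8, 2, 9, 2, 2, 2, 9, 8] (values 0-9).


Input: [6, 8, 2, 9, 2, 2, 2, 9, 8]
Counts: [0, 0, 4, 0, 0, 0, 1, 0, 2, 2]

Sorted: [2, 2, 2, 2, 6, 8, 8, 9, 9]


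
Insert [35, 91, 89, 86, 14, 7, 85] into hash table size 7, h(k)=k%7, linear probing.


Insert 35: h=0 -> slot 0
Insert 91: h=0, 1 probes -> slot 1
Insert 89: h=5 -> slot 5
Insert 86: h=2 -> slot 2
Insert 14: h=0, 3 probes -> slot 3
Insert 7: h=0, 4 probes -> slot 4
Insert 85: h=1, 5 probes -> slot 6

Table: [35, 91, 86, 14, 7, 89, 85]


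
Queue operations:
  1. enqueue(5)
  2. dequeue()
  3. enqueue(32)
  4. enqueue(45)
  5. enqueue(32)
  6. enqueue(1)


enqueue(5) -> [5]
dequeue()->5, []
enqueue(32) -> [32]
enqueue(45) -> [32, 45]
enqueue(32) -> [32, 45, 32]
enqueue(1) -> [32, 45, 32, 1]

Final queue: [32, 45, 32, 1]


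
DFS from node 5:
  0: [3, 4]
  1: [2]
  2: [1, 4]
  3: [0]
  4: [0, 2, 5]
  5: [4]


Visit 5, push [4]
Visit 4, push [2, 0]
Visit 0, push [3]
Visit 3, push []
Visit 2, push [1]
Visit 1, push []

DFS order: [5, 4, 0, 3, 2, 1]


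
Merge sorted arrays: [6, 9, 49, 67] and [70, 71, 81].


Take 6 from A
Take 9 from A
Take 49 from A
Take 67 from A

Merged: [6, 9, 49, 67, 70, 71, 81]


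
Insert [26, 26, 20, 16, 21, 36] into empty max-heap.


Insert 26: [26]
Insert 26: [26, 26]
Insert 20: [26, 26, 20]
Insert 16: [26, 26, 20, 16]
Insert 21: [26, 26, 20, 16, 21]
Insert 36: [36, 26, 26, 16, 21, 20]

Final heap: [36, 26, 26, 16, 21, 20]


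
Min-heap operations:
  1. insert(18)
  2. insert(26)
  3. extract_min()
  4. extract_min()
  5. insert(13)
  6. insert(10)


insert(18) -> [18]
insert(26) -> [18, 26]
extract_min()->18, [26]
extract_min()->26, []
insert(13) -> [13]
insert(10) -> [10, 13]

Final heap: [10, 13]


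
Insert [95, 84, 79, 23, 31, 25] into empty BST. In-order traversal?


Insert 95: root
Insert 84: L from 95
Insert 79: L from 95 -> L from 84
Insert 23: L from 95 -> L from 84 -> L from 79
Insert 31: L from 95 -> L from 84 -> L from 79 -> R from 23
Insert 25: L from 95 -> L from 84 -> L from 79 -> R from 23 -> L from 31

In-order: [23, 25, 31, 79, 84, 95]


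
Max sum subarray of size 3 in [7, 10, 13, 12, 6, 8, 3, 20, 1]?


[0:3]: 30
[1:4]: 35
[2:5]: 31
[3:6]: 26
[4:7]: 17
[5:8]: 31
[6:9]: 24

Max: 35 at [1:4]


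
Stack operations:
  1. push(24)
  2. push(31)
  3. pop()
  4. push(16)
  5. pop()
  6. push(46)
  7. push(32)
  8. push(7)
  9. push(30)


push(24) -> [24]
push(31) -> [24, 31]
pop()->31, [24]
push(16) -> [24, 16]
pop()->16, [24]
push(46) -> [24, 46]
push(32) -> [24, 46, 32]
push(7) -> [24, 46, 32, 7]
push(30) -> [24, 46, 32, 7, 30]

Final stack: [24, 46, 32, 7, 30]


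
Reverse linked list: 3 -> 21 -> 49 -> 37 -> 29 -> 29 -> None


Step 1: curr=3, set curr.next=prev(None) | reversed so far: 3
Step 2: curr=21, set curr.next=prev(3) | reversed so far: 21 -> 3
Step 3: curr=49, set curr.next=prev(21) | reversed so far: 49 -> 21 -> 3
Step 4: curr=37, set curr.next=prev(49) | reversed so far: 37 -> 49 -> 21 -> 3
Step 5: curr=29, set curr.next=prev(37) | reversed so far: 29 -> 37 -> 49 -> 21 -> 3
Step 6: curr=29, set curr.next=prev(29) | reversed so far: 29 -> 29 -> 37 -> 49 -> 21 -> 3

29 -> 29 -> 37 -> 49 -> 21 -> 3 -> None


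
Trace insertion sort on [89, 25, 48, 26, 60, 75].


Initial: [89, 25, 48, 26, 60, 75]
Insert 25: [25, 89, 48, 26, 60, 75]
Insert 48: [25, 48, 89, 26, 60, 75]
Insert 26: [25, 26, 48, 89, 60, 75]
Insert 60: [25, 26, 48, 60, 89, 75]
Insert 75: [25, 26, 48, 60, 75, 89]

Sorted: [25, 26, 48, 60, 75, 89]


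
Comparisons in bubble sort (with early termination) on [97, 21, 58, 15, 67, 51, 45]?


Algorithm: bubble sort (with early termination)
Input: [97, 21, 58, 15, 67, 51, 45]
Sorted: [15, 21, 45, 51, 58, 67, 97]

20


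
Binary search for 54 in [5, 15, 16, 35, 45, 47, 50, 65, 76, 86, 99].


Step 1: lo=0, hi=10, mid=5, val=47
Step 2: lo=6, hi=10, mid=8, val=76
Step 3: lo=6, hi=7, mid=6, val=50
Step 4: lo=7, hi=7, mid=7, val=65

Not found


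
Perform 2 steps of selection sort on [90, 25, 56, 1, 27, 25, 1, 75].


Initial: [90, 25, 56, 1, 27, 25, 1, 75]
Step 1: min=1 at 3
  Swap: [1, 25, 56, 90, 27, 25, 1, 75]
Step 2: min=1 at 6
  Swap: [1, 1, 56, 90, 27, 25, 25, 75]

After 2 steps: [1, 1, 56, 90, 27, 25, 25, 75]


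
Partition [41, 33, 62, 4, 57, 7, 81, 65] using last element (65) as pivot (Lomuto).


Pivot: 65
  41 <= 65: advance i (no swap)
  33 <= 65: advance i (no swap)
  62 <= 65: advance i (no swap)
  4 <= 65: advance i (no swap)
  57 <= 65: advance i (no swap)
  7 <= 65: advance i (no swap)
Place pivot at 6: [41, 33, 62, 4, 57, 7, 65, 81]

Partitioned: [41, 33, 62, 4, 57, 7, 65, 81]


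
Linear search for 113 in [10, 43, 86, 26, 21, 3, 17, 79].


i=0: 10!=113
i=1: 43!=113
i=2: 86!=113
i=3: 26!=113
i=4: 21!=113
i=5: 3!=113
i=6: 17!=113
i=7: 79!=113

Not found, 8 comps


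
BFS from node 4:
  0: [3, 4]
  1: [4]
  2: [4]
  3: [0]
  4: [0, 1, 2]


Visit 4, enqueue [0, 1, 2]
Visit 0, enqueue [3]
Visit 1, enqueue []
Visit 2, enqueue []
Visit 3, enqueue []

BFS order: [4, 0, 1, 2, 3]


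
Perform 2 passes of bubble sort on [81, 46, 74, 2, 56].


Initial: [81, 46, 74, 2, 56]
Pass 1: [46, 74, 2, 56, 81] (4 swaps)
Pass 2: [46, 2, 56, 74, 81] (2 swaps)

After 2 passes: [46, 2, 56, 74, 81]


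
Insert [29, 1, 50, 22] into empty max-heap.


Insert 29: [29]
Insert 1: [29, 1]
Insert 50: [50, 1, 29]
Insert 22: [50, 22, 29, 1]

Final heap: [50, 22, 29, 1]


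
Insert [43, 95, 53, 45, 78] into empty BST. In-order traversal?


Insert 43: root
Insert 95: R from 43
Insert 53: R from 43 -> L from 95
Insert 45: R from 43 -> L from 95 -> L from 53
Insert 78: R from 43 -> L from 95 -> R from 53

In-order: [43, 45, 53, 78, 95]


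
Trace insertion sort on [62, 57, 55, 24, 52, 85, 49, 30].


Initial: [62, 57, 55, 24, 52, 85, 49, 30]
Insert 57: [57, 62, 55, 24, 52, 85, 49, 30]
Insert 55: [55, 57, 62, 24, 52, 85, 49, 30]
Insert 24: [24, 55, 57, 62, 52, 85, 49, 30]
Insert 52: [24, 52, 55, 57, 62, 85, 49, 30]
Insert 85: [24, 52, 55, 57, 62, 85, 49, 30]
Insert 49: [24, 49, 52, 55, 57, 62, 85, 30]
Insert 30: [24, 30, 49, 52, 55, 57, 62, 85]

Sorted: [24, 30, 49, 52, 55, 57, 62, 85]


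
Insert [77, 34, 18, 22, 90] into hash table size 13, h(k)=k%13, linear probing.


Insert 77: h=12 -> slot 12
Insert 34: h=8 -> slot 8
Insert 18: h=5 -> slot 5
Insert 22: h=9 -> slot 9
Insert 90: h=12, 1 probes -> slot 0

Table: [90, None, None, None, None, 18, None, None, 34, 22, None, None, 77]


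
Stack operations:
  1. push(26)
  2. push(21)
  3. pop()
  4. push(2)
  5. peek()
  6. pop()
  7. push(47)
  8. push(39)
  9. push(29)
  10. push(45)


push(26) -> [26]
push(21) -> [26, 21]
pop()->21, [26]
push(2) -> [26, 2]
peek()->2
pop()->2, [26]
push(47) -> [26, 47]
push(39) -> [26, 47, 39]
push(29) -> [26, 47, 39, 29]
push(45) -> [26, 47, 39, 29, 45]

Final stack: [26, 47, 39, 29, 45]


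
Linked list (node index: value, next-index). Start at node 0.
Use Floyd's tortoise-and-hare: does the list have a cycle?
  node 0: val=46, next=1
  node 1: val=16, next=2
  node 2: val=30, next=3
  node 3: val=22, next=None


Floyd's tortoise (slow, +1) and hare (fast, +2):
  init: slow=0, fast=0
  step 1: slow=1, fast=2
  step 2: fast 2->3->None, no cycle

Cycle: no


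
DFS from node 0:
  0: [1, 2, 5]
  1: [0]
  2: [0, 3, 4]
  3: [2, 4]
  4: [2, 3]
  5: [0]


Visit 0, push [5, 2, 1]
Visit 1, push []
Visit 2, push [4, 3]
Visit 3, push [4]
Visit 4, push []
Visit 5, push []

DFS order: [0, 1, 2, 3, 4, 5]


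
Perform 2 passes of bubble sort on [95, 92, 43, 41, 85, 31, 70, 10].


Initial: [95, 92, 43, 41, 85, 31, 70, 10]
Pass 1: [92, 43, 41, 85, 31, 70, 10, 95] (7 swaps)
Pass 2: [43, 41, 85, 31, 70, 10, 92, 95] (6 swaps)

After 2 passes: [43, 41, 85, 31, 70, 10, 92, 95]


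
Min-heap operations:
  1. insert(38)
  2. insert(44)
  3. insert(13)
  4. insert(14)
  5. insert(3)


insert(38) -> [38]
insert(44) -> [38, 44]
insert(13) -> [13, 44, 38]
insert(14) -> [13, 14, 38, 44]
insert(3) -> [3, 13, 38, 44, 14]

Final heap: [3, 13, 38, 44, 14]


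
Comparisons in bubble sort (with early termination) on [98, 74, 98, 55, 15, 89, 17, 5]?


Algorithm: bubble sort (with early termination)
Input: [98, 74, 98, 55, 15, 89, 17, 5]
Sorted: [5, 15, 17, 55, 74, 89, 98, 98]

28


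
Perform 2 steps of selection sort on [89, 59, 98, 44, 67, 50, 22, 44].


Initial: [89, 59, 98, 44, 67, 50, 22, 44]
Step 1: min=22 at 6
  Swap: [22, 59, 98, 44, 67, 50, 89, 44]
Step 2: min=44 at 3
  Swap: [22, 44, 98, 59, 67, 50, 89, 44]

After 2 steps: [22, 44, 98, 59, 67, 50, 89, 44]


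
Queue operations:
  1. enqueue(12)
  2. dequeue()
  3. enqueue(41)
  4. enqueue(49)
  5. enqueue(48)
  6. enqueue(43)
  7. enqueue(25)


enqueue(12) -> [12]
dequeue()->12, []
enqueue(41) -> [41]
enqueue(49) -> [41, 49]
enqueue(48) -> [41, 49, 48]
enqueue(43) -> [41, 49, 48, 43]
enqueue(25) -> [41, 49, 48, 43, 25]

Final queue: [41, 49, 48, 43, 25]


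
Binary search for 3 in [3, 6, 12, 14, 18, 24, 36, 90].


Step 1: lo=0, hi=7, mid=3, val=14
Step 2: lo=0, hi=2, mid=1, val=6
Step 3: lo=0, hi=0, mid=0, val=3

Found at index 0


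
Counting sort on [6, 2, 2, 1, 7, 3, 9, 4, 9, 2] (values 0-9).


Input: [6, 2, 2, 1, 7, 3, 9, 4, 9, 2]
Counts: [0, 1, 3, 1, 1, 0, 1, 1, 0, 2]

Sorted: [1, 2, 2, 2, 3, 4, 6, 7, 9, 9]


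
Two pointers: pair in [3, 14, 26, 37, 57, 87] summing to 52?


lo=0(3)+hi=5(87)=90
lo=0(3)+hi=4(57)=60
lo=0(3)+hi=3(37)=40
lo=1(14)+hi=3(37)=51
lo=2(26)+hi=3(37)=63

No pair found


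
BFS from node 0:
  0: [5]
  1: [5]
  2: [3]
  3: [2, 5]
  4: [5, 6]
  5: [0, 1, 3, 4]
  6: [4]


Visit 0, enqueue [5]
Visit 5, enqueue [1, 3, 4]
Visit 1, enqueue []
Visit 3, enqueue [2]
Visit 4, enqueue [6]
Visit 2, enqueue []
Visit 6, enqueue []

BFS order: [0, 5, 1, 3, 4, 2, 6]


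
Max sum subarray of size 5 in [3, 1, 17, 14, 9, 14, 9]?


[0:5]: 44
[1:6]: 55
[2:7]: 63

Max: 63 at [2:7]


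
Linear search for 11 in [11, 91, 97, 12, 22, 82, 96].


i=0: 11==11 found!

Found at 0, 1 comps


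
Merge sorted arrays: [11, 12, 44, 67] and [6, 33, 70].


Take 6 from B
Take 11 from A
Take 12 from A
Take 33 from B
Take 44 from A
Take 67 from A

Merged: [6, 11, 12, 33, 44, 67, 70]


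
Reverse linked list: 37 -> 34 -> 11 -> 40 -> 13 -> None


Step 1: curr=37, set curr.next=prev(None) | reversed so far: 37
Step 2: curr=34, set curr.next=prev(37) | reversed so far: 34 -> 37
Step 3: curr=11, set curr.next=prev(34) | reversed so far: 11 -> 34 -> 37
Step 4: curr=40, set curr.next=prev(11) | reversed so far: 40 -> 11 -> 34 -> 37
Step 5: curr=13, set curr.next=prev(40) | reversed so far: 13 -> 40 -> 11 -> 34 -> 37

13 -> 40 -> 11 -> 34 -> 37 -> None


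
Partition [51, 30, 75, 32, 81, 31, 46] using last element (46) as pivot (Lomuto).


Pivot: 46
  30 <= 46: swap -> [30, 51, 75, 32, 81, 31, 46]
  32 <= 46: swap -> [30, 32, 75, 51, 81, 31, 46]
  31 <= 46: swap -> [30, 32, 31, 51, 81, 75, 46]
Place pivot at 3: [30, 32, 31, 46, 81, 75, 51]

Partitioned: [30, 32, 31, 46, 81, 75, 51]


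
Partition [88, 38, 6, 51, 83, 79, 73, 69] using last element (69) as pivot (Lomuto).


Pivot: 69
  38 <= 69: swap -> [38, 88, 6, 51, 83, 79, 73, 69]
  6 <= 69: swap -> [38, 6, 88, 51, 83, 79, 73, 69]
  51 <= 69: swap -> [38, 6, 51, 88, 83, 79, 73, 69]
Place pivot at 3: [38, 6, 51, 69, 83, 79, 73, 88]

Partitioned: [38, 6, 51, 69, 83, 79, 73, 88]


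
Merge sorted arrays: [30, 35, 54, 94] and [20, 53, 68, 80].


Take 20 from B
Take 30 from A
Take 35 from A
Take 53 from B
Take 54 from A
Take 68 from B
Take 80 from B

Merged: [20, 30, 35, 53, 54, 68, 80, 94]


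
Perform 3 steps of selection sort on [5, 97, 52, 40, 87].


Initial: [5, 97, 52, 40, 87]
Step 1: min=5 at 0
  Swap: [5, 97, 52, 40, 87]
Step 2: min=40 at 3
  Swap: [5, 40, 52, 97, 87]
Step 3: min=52 at 2
  Swap: [5, 40, 52, 97, 87]

After 3 steps: [5, 40, 52, 97, 87]


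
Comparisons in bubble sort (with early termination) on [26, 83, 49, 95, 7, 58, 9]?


Algorithm: bubble sort (with early termination)
Input: [26, 83, 49, 95, 7, 58, 9]
Sorted: [7, 9, 26, 49, 58, 83, 95]

21


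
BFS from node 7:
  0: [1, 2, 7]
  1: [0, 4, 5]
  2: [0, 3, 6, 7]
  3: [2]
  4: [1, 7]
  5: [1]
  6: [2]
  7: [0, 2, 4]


Visit 7, enqueue [0, 2, 4]
Visit 0, enqueue [1]
Visit 2, enqueue [3, 6]
Visit 4, enqueue []
Visit 1, enqueue [5]
Visit 3, enqueue []
Visit 6, enqueue []
Visit 5, enqueue []

BFS order: [7, 0, 2, 4, 1, 3, 6, 5]


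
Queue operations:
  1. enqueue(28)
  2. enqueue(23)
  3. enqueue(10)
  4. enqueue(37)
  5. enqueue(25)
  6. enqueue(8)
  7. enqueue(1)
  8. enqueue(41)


enqueue(28) -> [28]
enqueue(23) -> [28, 23]
enqueue(10) -> [28, 23, 10]
enqueue(37) -> [28, 23, 10, 37]
enqueue(25) -> [28, 23, 10, 37, 25]
enqueue(8) -> [28, 23, 10, 37, 25, 8]
enqueue(1) -> [28, 23, 10, 37, 25, 8, 1]
enqueue(41) -> [28, 23, 10, 37, 25, 8, 1, 41]

Final queue: [28, 23, 10, 37, 25, 8, 1, 41]


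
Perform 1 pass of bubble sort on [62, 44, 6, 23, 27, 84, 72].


Initial: [62, 44, 6, 23, 27, 84, 72]
Pass 1: [44, 6, 23, 27, 62, 72, 84] (5 swaps)

After 1 pass: [44, 6, 23, 27, 62, 72, 84]


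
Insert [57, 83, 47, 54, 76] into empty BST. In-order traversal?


Insert 57: root
Insert 83: R from 57
Insert 47: L from 57
Insert 54: L from 57 -> R from 47
Insert 76: R from 57 -> L from 83

In-order: [47, 54, 57, 76, 83]


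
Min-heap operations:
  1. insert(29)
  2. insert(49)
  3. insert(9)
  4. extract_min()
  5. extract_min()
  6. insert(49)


insert(29) -> [29]
insert(49) -> [29, 49]
insert(9) -> [9, 49, 29]
extract_min()->9, [29, 49]
extract_min()->29, [49]
insert(49) -> [49, 49]

Final heap: [49, 49]


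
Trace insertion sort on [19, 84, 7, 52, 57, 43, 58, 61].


Initial: [19, 84, 7, 52, 57, 43, 58, 61]
Insert 84: [19, 84, 7, 52, 57, 43, 58, 61]
Insert 7: [7, 19, 84, 52, 57, 43, 58, 61]
Insert 52: [7, 19, 52, 84, 57, 43, 58, 61]
Insert 57: [7, 19, 52, 57, 84, 43, 58, 61]
Insert 43: [7, 19, 43, 52, 57, 84, 58, 61]
Insert 58: [7, 19, 43, 52, 57, 58, 84, 61]
Insert 61: [7, 19, 43, 52, 57, 58, 61, 84]

Sorted: [7, 19, 43, 52, 57, 58, 61, 84]


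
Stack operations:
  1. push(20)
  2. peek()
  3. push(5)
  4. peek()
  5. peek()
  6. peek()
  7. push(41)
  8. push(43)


push(20) -> [20]
peek()->20
push(5) -> [20, 5]
peek()->5
peek()->5
peek()->5
push(41) -> [20, 5, 41]
push(43) -> [20, 5, 41, 43]

Final stack: [20, 5, 41, 43]


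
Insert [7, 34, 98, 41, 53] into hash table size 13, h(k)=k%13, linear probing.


Insert 7: h=7 -> slot 7
Insert 34: h=8 -> slot 8
Insert 98: h=7, 2 probes -> slot 9
Insert 41: h=2 -> slot 2
Insert 53: h=1 -> slot 1

Table: [None, 53, 41, None, None, None, None, 7, 34, 98, None, None, None]


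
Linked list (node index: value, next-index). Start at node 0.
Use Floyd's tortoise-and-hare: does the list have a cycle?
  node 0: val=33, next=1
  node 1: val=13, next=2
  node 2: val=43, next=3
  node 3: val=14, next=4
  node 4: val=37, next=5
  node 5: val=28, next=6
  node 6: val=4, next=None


Floyd's tortoise (slow, +1) and hare (fast, +2):
  init: slow=0, fast=0
  step 1: slow=1, fast=2
  step 2: slow=2, fast=4
  step 3: slow=3, fast=6
  step 4: fast -> None, no cycle

Cycle: no


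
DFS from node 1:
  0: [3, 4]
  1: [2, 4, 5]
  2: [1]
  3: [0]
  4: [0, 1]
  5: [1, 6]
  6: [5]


Visit 1, push [5, 4, 2]
Visit 2, push []
Visit 4, push [0]
Visit 0, push [3]
Visit 3, push []
Visit 5, push [6]
Visit 6, push []

DFS order: [1, 2, 4, 0, 3, 5, 6]


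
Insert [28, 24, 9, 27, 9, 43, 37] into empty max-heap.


Insert 28: [28]
Insert 24: [28, 24]
Insert 9: [28, 24, 9]
Insert 27: [28, 27, 9, 24]
Insert 9: [28, 27, 9, 24, 9]
Insert 43: [43, 27, 28, 24, 9, 9]
Insert 37: [43, 27, 37, 24, 9, 9, 28]

Final heap: [43, 27, 37, 24, 9, 9, 28]


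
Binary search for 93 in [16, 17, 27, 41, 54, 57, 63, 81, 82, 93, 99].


Step 1: lo=0, hi=10, mid=5, val=57
Step 2: lo=6, hi=10, mid=8, val=82
Step 3: lo=9, hi=10, mid=9, val=93

Found at index 9


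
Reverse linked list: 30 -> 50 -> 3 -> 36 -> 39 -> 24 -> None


Step 1: curr=30, set curr.next=prev(None) | reversed so far: 30
Step 2: curr=50, set curr.next=prev(30) | reversed so far: 50 -> 30
Step 3: curr=3, set curr.next=prev(50) | reversed so far: 3 -> 50 -> 30
Step 4: curr=36, set curr.next=prev(3) | reversed so far: 36 -> 3 -> 50 -> 30
Step 5: curr=39, set curr.next=prev(36) | reversed so far: 39 -> 36 -> 3 -> 50 -> 30
Step 6: curr=24, set curr.next=prev(39) | reversed so far: 24 -> 39 -> 36 -> 3 -> 50 -> 30

24 -> 39 -> 36 -> 3 -> 50 -> 30 -> None


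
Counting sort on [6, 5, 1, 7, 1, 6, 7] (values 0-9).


Input: [6, 5, 1, 7, 1, 6, 7]
Counts: [0, 2, 0, 0, 0, 1, 2, 2, 0, 0]

Sorted: [1, 1, 5, 6, 6, 7, 7]


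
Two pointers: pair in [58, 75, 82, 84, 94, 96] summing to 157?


lo=0(58)+hi=5(96)=154
lo=1(75)+hi=5(96)=171
lo=1(75)+hi=4(94)=169
lo=1(75)+hi=3(84)=159
lo=1(75)+hi=2(82)=157

Yes: 75+82=157


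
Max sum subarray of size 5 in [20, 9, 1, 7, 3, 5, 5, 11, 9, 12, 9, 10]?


[0:5]: 40
[1:6]: 25
[2:7]: 21
[3:8]: 31
[4:9]: 33
[5:10]: 42
[6:11]: 46
[7:12]: 51

Max: 51 at [7:12]


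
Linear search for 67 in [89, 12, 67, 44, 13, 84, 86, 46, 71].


i=0: 89!=67
i=1: 12!=67
i=2: 67==67 found!

Found at 2, 3 comps


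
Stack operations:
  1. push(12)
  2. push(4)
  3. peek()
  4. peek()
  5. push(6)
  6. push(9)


push(12) -> [12]
push(4) -> [12, 4]
peek()->4
peek()->4
push(6) -> [12, 4, 6]
push(9) -> [12, 4, 6, 9]

Final stack: [12, 4, 6, 9]


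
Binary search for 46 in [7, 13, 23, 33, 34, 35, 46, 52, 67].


Step 1: lo=0, hi=8, mid=4, val=34
Step 2: lo=5, hi=8, mid=6, val=46

Found at index 6


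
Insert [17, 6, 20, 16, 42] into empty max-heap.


Insert 17: [17]
Insert 6: [17, 6]
Insert 20: [20, 6, 17]
Insert 16: [20, 16, 17, 6]
Insert 42: [42, 20, 17, 6, 16]

Final heap: [42, 20, 17, 6, 16]


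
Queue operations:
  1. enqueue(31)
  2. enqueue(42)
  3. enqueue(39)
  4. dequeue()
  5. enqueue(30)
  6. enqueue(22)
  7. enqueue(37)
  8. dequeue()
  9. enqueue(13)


enqueue(31) -> [31]
enqueue(42) -> [31, 42]
enqueue(39) -> [31, 42, 39]
dequeue()->31, [42, 39]
enqueue(30) -> [42, 39, 30]
enqueue(22) -> [42, 39, 30, 22]
enqueue(37) -> [42, 39, 30, 22, 37]
dequeue()->42, [39, 30, 22, 37]
enqueue(13) -> [39, 30, 22, 37, 13]

Final queue: [39, 30, 22, 37, 13]


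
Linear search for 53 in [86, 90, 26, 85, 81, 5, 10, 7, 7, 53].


i=0: 86!=53
i=1: 90!=53
i=2: 26!=53
i=3: 85!=53
i=4: 81!=53
i=5: 5!=53
i=6: 10!=53
i=7: 7!=53
i=8: 7!=53
i=9: 53==53 found!

Found at 9, 10 comps


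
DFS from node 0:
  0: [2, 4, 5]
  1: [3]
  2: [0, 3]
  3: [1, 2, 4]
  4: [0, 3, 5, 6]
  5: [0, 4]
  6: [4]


Visit 0, push [5, 4, 2]
Visit 2, push [3]
Visit 3, push [4, 1]
Visit 1, push []
Visit 4, push [6, 5]
Visit 5, push []
Visit 6, push []

DFS order: [0, 2, 3, 1, 4, 5, 6]


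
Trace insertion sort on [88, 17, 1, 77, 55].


Initial: [88, 17, 1, 77, 55]
Insert 17: [17, 88, 1, 77, 55]
Insert 1: [1, 17, 88, 77, 55]
Insert 77: [1, 17, 77, 88, 55]
Insert 55: [1, 17, 55, 77, 88]

Sorted: [1, 17, 55, 77, 88]


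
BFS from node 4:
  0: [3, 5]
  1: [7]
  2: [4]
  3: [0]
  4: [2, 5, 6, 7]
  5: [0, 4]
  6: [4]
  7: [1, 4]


Visit 4, enqueue [2, 5, 6, 7]
Visit 2, enqueue []
Visit 5, enqueue [0]
Visit 6, enqueue []
Visit 7, enqueue [1]
Visit 0, enqueue [3]
Visit 1, enqueue []
Visit 3, enqueue []

BFS order: [4, 2, 5, 6, 7, 0, 1, 3]


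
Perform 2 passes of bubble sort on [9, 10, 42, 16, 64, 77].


Initial: [9, 10, 42, 16, 64, 77]
Pass 1: [9, 10, 16, 42, 64, 77] (1 swaps)
Pass 2: [9, 10, 16, 42, 64, 77] (0 swaps)

After 2 passes: [9, 10, 16, 42, 64, 77]


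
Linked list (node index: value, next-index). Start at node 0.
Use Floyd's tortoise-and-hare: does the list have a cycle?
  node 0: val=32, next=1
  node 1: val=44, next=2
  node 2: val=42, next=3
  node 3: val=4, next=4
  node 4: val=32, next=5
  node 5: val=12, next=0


Floyd's tortoise (slow, +1) and hare (fast, +2):
  init: slow=0, fast=0
  step 1: slow=1, fast=2
  step 2: slow=2, fast=4
  step 3: slow=3, fast=0
  step 4: slow=4, fast=2
  step 5: slow=5, fast=4
  step 6: slow=0, fast=0
  slow == fast at node 0: cycle detected

Cycle: yes


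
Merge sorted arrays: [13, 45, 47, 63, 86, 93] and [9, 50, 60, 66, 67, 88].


Take 9 from B
Take 13 from A
Take 45 from A
Take 47 from A
Take 50 from B
Take 60 from B
Take 63 from A
Take 66 from B
Take 67 from B
Take 86 from A
Take 88 from B

Merged: [9, 13, 45, 47, 50, 60, 63, 66, 67, 86, 88, 93]


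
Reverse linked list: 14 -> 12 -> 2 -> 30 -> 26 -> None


Step 1: curr=14, set curr.next=prev(None) | reversed so far: 14
Step 2: curr=12, set curr.next=prev(14) | reversed so far: 12 -> 14
Step 3: curr=2, set curr.next=prev(12) | reversed so far: 2 -> 12 -> 14
Step 4: curr=30, set curr.next=prev(2) | reversed so far: 30 -> 2 -> 12 -> 14
Step 5: curr=26, set curr.next=prev(30) | reversed so far: 26 -> 30 -> 2 -> 12 -> 14

26 -> 30 -> 2 -> 12 -> 14 -> None


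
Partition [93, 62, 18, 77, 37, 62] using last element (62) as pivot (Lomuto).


Pivot: 62
  62 <= 62: swap -> [62, 93, 18, 77, 37, 62]
  18 <= 62: swap -> [62, 18, 93, 77, 37, 62]
  37 <= 62: swap -> [62, 18, 37, 77, 93, 62]
Place pivot at 3: [62, 18, 37, 62, 93, 77]

Partitioned: [62, 18, 37, 62, 93, 77]


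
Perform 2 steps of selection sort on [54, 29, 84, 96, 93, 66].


Initial: [54, 29, 84, 96, 93, 66]
Step 1: min=29 at 1
  Swap: [29, 54, 84, 96, 93, 66]
Step 2: min=54 at 1
  Swap: [29, 54, 84, 96, 93, 66]

After 2 steps: [29, 54, 84, 96, 93, 66]


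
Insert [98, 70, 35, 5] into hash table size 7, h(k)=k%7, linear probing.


Insert 98: h=0 -> slot 0
Insert 70: h=0, 1 probes -> slot 1
Insert 35: h=0, 2 probes -> slot 2
Insert 5: h=5 -> slot 5

Table: [98, 70, 35, None, None, 5, None]


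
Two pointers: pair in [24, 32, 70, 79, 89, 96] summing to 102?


lo=0(24)+hi=5(96)=120
lo=0(24)+hi=4(89)=113
lo=0(24)+hi=3(79)=103
lo=0(24)+hi=2(70)=94
lo=1(32)+hi=2(70)=102

Yes: 32+70=102


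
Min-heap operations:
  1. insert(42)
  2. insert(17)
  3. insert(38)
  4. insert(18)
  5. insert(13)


insert(42) -> [42]
insert(17) -> [17, 42]
insert(38) -> [17, 42, 38]
insert(18) -> [17, 18, 38, 42]
insert(13) -> [13, 17, 38, 42, 18]

Final heap: [13, 17, 38, 42, 18]


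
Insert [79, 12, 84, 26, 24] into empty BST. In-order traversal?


Insert 79: root
Insert 12: L from 79
Insert 84: R from 79
Insert 26: L from 79 -> R from 12
Insert 24: L from 79 -> R from 12 -> L from 26

In-order: [12, 24, 26, 79, 84]


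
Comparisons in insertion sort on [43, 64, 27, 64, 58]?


Algorithm: insertion sort
Input: [43, 64, 27, 64, 58]
Sorted: [27, 43, 58, 64, 64]

7


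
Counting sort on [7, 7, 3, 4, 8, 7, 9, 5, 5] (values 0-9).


Input: [7, 7, 3, 4, 8, 7, 9, 5, 5]
Counts: [0, 0, 0, 1, 1, 2, 0, 3, 1, 1]

Sorted: [3, 4, 5, 5, 7, 7, 7, 8, 9]


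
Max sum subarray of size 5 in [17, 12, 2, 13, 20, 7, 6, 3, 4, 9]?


[0:5]: 64
[1:6]: 54
[2:7]: 48
[3:8]: 49
[4:9]: 40
[5:10]: 29

Max: 64 at [0:5]


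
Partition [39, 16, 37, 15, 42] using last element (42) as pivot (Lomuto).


Pivot: 42
  39 <= 42: advance i (no swap)
  16 <= 42: advance i (no swap)
  37 <= 42: advance i (no swap)
  15 <= 42: advance i (no swap)
Place pivot at 4: [39, 16, 37, 15, 42]

Partitioned: [39, 16, 37, 15, 42]


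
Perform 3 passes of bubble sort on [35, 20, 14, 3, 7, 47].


Initial: [35, 20, 14, 3, 7, 47]
Pass 1: [20, 14, 3, 7, 35, 47] (4 swaps)
Pass 2: [14, 3, 7, 20, 35, 47] (3 swaps)
Pass 3: [3, 7, 14, 20, 35, 47] (2 swaps)

After 3 passes: [3, 7, 14, 20, 35, 47]


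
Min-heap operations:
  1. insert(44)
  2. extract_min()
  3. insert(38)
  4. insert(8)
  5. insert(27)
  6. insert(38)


insert(44) -> [44]
extract_min()->44, []
insert(38) -> [38]
insert(8) -> [8, 38]
insert(27) -> [8, 38, 27]
insert(38) -> [8, 38, 27, 38]

Final heap: [8, 38, 27, 38]


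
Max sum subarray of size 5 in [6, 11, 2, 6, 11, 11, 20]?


[0:5]: 36
[1:6]: 41
[2:7]: 50

Max: 50 at [2:7]


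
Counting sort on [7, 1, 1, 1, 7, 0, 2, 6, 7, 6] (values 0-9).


Input: [7, 1, 1, 1, 7, 0, 2, 6, 7, 6]
Counts: [1, 3, 1, 0, 0, 0, 2, 3, 0, 0]

Sorted: [0, 1, 1, 1, 2, 6, 6, 7, 7, 7]


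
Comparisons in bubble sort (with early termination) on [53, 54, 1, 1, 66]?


Algorithm: bubble sort (with early termination)
Input: [53, 54, 1, 1, 66]
Sorted: [1, 1, 53, 54, 66]

9


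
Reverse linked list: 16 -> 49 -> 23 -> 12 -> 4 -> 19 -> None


Step 1: curr=16, set curr.next=prev(None) | reversed so far: 16
Step 2: curr=49, set curr.next=prev(16) | reversed so far: 49 -> 16
Step 3: curr=23, set curr.next=prev(49) | reversed so far: 23 -> 49 -> 16
Step 4: curr=12, set curr.next=prev(23) | reversed so far: 12 -> 23 -> 49 -> 16
Step 5: curr=4, set curr.next=prev(12) | reversed so far: 4 -> 12 -> 23 -> 49 -> 16
Step 6: curr=19, set curr.next=prev(4) | reversed so far: 19 -> 4 -> 12 -> 23 -> 49 -> 16

19 -> 4 -> 12 -> 23 -> 49 -> 16 -> None


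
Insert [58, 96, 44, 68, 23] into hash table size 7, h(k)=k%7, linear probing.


Insert 58: h=2 -> slot 2
Insert 96: h=5 -> slot 5
Insert 44: h=2, 1 probes -> slot 3
Insert 68: h=5, 1 probes -> slot 6
Insert 23: h=2, 2 probes -> slot 4

Table: [None, None, 58, 44, 23, 96, 68]
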